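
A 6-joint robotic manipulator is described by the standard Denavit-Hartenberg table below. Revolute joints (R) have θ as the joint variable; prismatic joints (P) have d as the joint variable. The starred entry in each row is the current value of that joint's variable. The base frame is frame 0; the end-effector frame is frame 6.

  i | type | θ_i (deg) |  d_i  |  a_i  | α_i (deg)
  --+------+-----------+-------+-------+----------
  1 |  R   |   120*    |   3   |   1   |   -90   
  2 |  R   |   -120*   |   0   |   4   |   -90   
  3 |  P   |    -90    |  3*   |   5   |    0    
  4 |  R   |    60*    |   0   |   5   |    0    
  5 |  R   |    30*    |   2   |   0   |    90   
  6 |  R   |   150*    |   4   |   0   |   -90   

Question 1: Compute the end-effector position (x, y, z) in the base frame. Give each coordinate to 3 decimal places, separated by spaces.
after link 1: o_1 = (-0.5000, 0.8660, 3.0000)
after link 2: o_2 = (0.5000, -0.8660, 6.4641)
after link 3: o_3 = (-5.1292, -1.1160, 7.9641)
after link 4: o_4 = (-6.2117, -4.2410, 11.7141)
after link 5: o_5 = (-7.0777, -2.7410, 12.7141)
after link 6: o_6 = (-10.5418, -4.7410, 12.7141)

-10.542 -4.741 12.714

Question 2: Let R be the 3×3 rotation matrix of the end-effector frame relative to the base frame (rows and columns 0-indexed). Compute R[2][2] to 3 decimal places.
End-effector z-axis (col 2 of R) = (0.2500,-0.4330,-0.8660)
R[2][2] = -0.8660

-0.866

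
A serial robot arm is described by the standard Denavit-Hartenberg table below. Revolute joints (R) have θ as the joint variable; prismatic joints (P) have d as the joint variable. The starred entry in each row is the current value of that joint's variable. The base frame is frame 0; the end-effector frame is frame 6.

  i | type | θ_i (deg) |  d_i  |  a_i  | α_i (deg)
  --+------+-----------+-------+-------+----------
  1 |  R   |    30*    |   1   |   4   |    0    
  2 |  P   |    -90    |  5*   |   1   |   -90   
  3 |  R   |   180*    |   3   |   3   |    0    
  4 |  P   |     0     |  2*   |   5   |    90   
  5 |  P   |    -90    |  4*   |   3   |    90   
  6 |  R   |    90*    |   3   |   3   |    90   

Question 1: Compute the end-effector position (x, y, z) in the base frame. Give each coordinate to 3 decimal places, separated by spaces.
after link 1: o_1 = (3.4641, 2.0000, 1.0000)
after link 2: o_2 = (3.9641, 1.1340, 6.0000)
after link 3: o_3 = (5.0622, 5.2321, 6.0000)
after link 4: o_4 = (4.2942, 10.5622, 6.0000)
after link 5: o_5 = (1.6962, 9.0622, 2.0000)
after link 6: o_6 = (3.1962, 6.4641, -1.0000)

3.196 6.464 -1.000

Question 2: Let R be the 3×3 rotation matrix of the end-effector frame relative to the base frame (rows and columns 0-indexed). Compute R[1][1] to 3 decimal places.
-0.866

End-effector y-axis (col 1 of R) = (0.5000,-0.8660,0.0000)
R[1][1] = -0.8660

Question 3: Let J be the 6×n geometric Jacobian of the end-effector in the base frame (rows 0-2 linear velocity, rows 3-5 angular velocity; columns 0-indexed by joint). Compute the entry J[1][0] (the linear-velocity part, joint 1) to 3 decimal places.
axis z_0 = ẑ; lever o_n−o_0 = (3.1962,6.4641,-1.0000)
cross product → J_v[:, 0] = (-6.4641,3.1962,0.0000)
J_ω[:, 0] = z_0
entry J[1][0] = 3.1962

3.196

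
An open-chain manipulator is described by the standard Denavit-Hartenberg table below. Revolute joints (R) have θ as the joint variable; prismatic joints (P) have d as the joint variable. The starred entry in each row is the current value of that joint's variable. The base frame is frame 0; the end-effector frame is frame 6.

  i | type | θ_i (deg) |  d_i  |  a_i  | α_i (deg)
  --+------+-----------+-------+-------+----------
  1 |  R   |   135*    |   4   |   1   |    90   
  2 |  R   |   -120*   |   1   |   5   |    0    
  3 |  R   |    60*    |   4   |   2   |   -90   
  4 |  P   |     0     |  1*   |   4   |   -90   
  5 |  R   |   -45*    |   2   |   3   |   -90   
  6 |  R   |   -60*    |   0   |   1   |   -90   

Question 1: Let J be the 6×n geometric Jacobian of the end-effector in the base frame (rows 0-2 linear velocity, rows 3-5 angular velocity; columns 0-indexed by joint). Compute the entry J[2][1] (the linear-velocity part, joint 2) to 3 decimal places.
axis z_1 = (0.7071,0.7071,0.0000); lever o_n−o_1 = (-1.8475,4.8654,-9.9321)
cross product → J_v[:, 1] = (-7.0231,7.0231,4.7468)
J_ω[:, 1] = z_1
entry J[2][1] = 4.7468

4.747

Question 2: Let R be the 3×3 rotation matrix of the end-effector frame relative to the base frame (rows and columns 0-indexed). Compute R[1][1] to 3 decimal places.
0.183

End-effector y-axis (col 1 of R) = (-0.1830,0.1830,0.9659)
R[1][1] = 0.1830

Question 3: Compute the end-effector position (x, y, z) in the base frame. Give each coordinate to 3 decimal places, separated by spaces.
-2.555 5.573 -5.932

after link 1: o_1 = (-0.7071, 0.7071, 4.0000)
after link 2: o_2 = (1.7678, -0.3536, -0.3301)
after link 3: o_3 = (3.8891, 3.1820, -2.0622)
after link 4: o_4 = (1.8625, 5.2086, -5.0263)
after link 5: o_5 = (-1.6008, 5.8434, -5.8027)
after link 6: o_6 = (-2.5546, 5.5725, -5.9321)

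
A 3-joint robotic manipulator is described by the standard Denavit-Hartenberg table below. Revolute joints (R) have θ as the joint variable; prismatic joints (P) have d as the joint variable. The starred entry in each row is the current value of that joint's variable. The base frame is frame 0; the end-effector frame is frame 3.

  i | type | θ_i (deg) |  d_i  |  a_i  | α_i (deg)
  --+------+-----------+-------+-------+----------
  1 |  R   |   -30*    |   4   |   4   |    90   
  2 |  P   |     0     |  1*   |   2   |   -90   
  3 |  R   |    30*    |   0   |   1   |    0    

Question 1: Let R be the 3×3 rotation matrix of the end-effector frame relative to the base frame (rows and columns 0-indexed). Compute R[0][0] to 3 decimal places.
1.000

End-effector x-axis (col 0 of R) = (1.0000,0.0000,0.0000)
R[0][0] = 1.0000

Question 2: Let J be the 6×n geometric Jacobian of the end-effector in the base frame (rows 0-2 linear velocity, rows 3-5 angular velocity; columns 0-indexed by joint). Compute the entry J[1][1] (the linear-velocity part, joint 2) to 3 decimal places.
prismatic axis z_1 = (-0.5000,-0.8660,0.0000)
J_v[:, 1] = z_1; J_ω[:, 1] = (0,0,0)
entry J[1][1] = -0.8660

-0.866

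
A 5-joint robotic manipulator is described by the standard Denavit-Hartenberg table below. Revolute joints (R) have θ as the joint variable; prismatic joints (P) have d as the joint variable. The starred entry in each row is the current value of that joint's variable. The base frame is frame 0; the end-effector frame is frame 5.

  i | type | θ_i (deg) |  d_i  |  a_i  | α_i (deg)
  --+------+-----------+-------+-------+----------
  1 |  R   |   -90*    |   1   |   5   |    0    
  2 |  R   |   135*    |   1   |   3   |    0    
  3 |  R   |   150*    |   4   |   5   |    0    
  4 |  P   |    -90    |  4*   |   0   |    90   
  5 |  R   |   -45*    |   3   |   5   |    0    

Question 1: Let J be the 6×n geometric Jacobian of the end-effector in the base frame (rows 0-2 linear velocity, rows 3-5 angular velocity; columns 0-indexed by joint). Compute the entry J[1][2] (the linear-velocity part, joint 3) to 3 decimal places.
axis z_2 = (0.0000,0.0000,1.0000); lever o_n−o_2 = (-2.8469,2.8974,4.4645)
cross product → J_v[:, 2] = (-2.8974,-2.8469,0.0000)
J_ω[:, 2] = z_2
entry J[1][2] = -2.8469

-2.847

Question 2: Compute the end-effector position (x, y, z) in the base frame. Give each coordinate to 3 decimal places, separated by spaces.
after link 1: o_1 = (0.0000, -5.0000, 1.0000)
after link 2: o_2 = (2.1213, -2.8787, 2.0000)
after link 3: o_3 = (-2.7083, -4.1728, 6.0000)
after link 4: o_4 = (-2.7083, -4.1728, 10.0000)
after link 5: o_5 = (-0.7256, 0.0187, 6.4645)

-0.726 0.019 6.464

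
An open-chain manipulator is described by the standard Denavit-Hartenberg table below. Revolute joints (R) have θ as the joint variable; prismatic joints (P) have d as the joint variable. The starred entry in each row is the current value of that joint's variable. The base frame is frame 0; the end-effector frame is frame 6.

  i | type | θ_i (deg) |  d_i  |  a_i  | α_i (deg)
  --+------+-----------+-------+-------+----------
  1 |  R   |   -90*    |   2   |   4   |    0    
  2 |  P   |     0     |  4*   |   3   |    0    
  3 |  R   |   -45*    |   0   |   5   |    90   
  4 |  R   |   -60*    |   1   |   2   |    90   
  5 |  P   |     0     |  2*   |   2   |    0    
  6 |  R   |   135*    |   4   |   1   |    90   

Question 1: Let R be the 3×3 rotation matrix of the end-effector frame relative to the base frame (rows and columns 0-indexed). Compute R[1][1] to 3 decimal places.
End-effector y-axis (col 1 of R) = (0.6124,0.6124,-0.5000)
R[1][1] = 0.6124

0.612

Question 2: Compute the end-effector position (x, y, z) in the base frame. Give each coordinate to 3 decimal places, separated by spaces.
-2.233 -6.818 0.148

after link 1: o_1 = (0.0000, -4.0000, 2.0000)
after link 2: o_2 = (0.0000, -7.0000, 6.0000)
after link 3: o_3 = (-3.5355, -10.5355, 6.0000)
after link 4: o_4 = (-4.9497, -10.5355, 4.2679)
after link 5: o_5 = (-4.4321, -10.0179, 1.5359)
after link 6: o_6 = (-2.2326, -6.8184, 0.1483)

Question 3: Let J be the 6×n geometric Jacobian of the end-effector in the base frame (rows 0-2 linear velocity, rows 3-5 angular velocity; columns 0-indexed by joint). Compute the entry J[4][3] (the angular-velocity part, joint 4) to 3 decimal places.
axis z_3 = (-0.7071,0.7071,0.0000); lever o_n−o_3 = (1.3029,3.7171,-5.8517)
cross product → J_v[:, 3] = (-4.1378,-4.1378,-3.5497)
J_ω[:, 3] = z_3
entry J[4][3] = 0.7071

0.707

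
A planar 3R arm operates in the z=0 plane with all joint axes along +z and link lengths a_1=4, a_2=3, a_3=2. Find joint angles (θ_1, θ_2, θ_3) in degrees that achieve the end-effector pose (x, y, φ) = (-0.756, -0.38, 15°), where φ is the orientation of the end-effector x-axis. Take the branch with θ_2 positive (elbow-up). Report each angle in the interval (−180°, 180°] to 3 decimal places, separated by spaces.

wrist centre = target − a_3·(cos φ, sin φ) = (-2.6879, -0.8976)
cos θ_2 = (8.0303−4²−3²)/(2·4·3) = -0.7071; θ_2 = 134.9971° (elbow-up)
β = atan2(-0.8976,-2.6879) = -161.5327°; ψ = atan2(2.1214,1.8788) = 48.4711°
θ_1 = β − ψ = -210.0038°
θ_3 = φ − θ_1 − θ_2 = 90.0067° (wrapped to (-180°,180°])

149.996 134.997 90.007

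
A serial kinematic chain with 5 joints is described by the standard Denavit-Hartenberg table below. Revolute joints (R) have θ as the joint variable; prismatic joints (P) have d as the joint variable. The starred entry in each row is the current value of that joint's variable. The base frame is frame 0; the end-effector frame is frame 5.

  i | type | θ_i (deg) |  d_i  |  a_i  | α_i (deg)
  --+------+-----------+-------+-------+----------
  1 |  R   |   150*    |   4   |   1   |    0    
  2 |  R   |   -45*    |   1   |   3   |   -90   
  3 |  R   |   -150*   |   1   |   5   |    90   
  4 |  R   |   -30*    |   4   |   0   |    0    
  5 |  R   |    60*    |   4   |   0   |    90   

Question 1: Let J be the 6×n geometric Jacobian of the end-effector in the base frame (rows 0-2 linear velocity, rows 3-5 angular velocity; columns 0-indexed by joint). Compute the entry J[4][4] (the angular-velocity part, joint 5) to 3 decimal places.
axis z_4 = (0.1294,-0.4830,-0.8660); lever o_n−o_4 = (0.5176,-1.9319,-3.4641)
cross product → J_v[:, 4] = (0.0000,0.0000,0.0000)
J_ω[:, 4] = z_4
entry J[4][4] = -0.4830

-0.483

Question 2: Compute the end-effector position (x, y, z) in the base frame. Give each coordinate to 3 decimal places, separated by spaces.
after link 1: o_1 = (-0.8660, 0.5000, 4.0000)
after link 2: o_2 = (-1.6425, 3.3978, 5.0000)
after link 3: o_3 = (-1.4877, -1.0436, 7.5000)
after link 4: o_4 = (-0.9701, -2.9755, 4.0359)
after link 5: o_5 = (-0.4524, -4.9073, 0.5718)

-0.452 -4.907 0.572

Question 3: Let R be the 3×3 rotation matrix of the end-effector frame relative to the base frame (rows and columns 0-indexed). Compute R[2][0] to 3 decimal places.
End-effector x-axis (col 0 of R) = (-0.2888,-0.8539,0.4330)
R[2][0] = 0.4330

0.433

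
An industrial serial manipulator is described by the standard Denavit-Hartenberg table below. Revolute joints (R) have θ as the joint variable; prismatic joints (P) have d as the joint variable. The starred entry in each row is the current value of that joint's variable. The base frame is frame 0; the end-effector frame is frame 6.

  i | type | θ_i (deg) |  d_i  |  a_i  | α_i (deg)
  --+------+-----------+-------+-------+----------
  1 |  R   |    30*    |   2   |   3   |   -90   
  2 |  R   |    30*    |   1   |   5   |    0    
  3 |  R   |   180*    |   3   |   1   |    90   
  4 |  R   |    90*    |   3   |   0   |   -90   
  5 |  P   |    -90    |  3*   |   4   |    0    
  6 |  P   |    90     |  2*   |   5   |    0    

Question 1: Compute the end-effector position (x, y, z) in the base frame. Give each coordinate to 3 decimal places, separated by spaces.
after link 1: o_1 = (2.5981, 1.5000, 2.0000)
after link 2: o_2 = (5.8481, 4.5311, -0.5000)
after link 3: o_3 = (3.5981, 6.6962, 0.0000)
after link 4: o_4 = (2.2990, 5.9462, -2.5981)
after link 5: o_5 = (2.8170, 6.2452, -7.5622)
after link 6: o_6 = (1.8170, 11.4413, -8.5622)

1.817 11.441 -8.562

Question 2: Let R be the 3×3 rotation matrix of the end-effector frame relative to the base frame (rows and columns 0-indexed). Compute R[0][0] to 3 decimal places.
-0.500

End-effector x-axis (col 0 of R) = (-0.5000,0.8660,0.0000)
R[0][0] = -0.5000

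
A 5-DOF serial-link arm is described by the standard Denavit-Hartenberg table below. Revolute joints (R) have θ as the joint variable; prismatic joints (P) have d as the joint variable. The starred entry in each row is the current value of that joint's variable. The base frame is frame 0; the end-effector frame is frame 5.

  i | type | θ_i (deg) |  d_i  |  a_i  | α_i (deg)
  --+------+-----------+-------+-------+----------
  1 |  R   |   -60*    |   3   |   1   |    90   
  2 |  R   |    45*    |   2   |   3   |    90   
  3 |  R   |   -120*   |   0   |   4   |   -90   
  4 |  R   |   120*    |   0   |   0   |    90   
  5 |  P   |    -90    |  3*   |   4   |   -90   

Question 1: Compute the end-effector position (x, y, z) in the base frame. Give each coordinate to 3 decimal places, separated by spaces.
0.124 3.214 1.400

after link 1: o_1 = (0.5000, -0.8660, 3.0000)
after link 2: o_2 = (-0.1714, -3.7031, 5.1213)
after link 3: o_3 = (2.1215, -0.7463, 3.7071)
after link 4: o_4 = (2.1215, -0.7463, 3.7071)
after link 5: o_5 = (0.1237, 3.2140, 1.3997)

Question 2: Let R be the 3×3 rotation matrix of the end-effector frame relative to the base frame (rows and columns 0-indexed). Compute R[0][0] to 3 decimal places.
End-effector x-axis (col 0 of R) = (-0.7392,0.2803,-0.6124)
R[0][0] = -0.7392

-0.739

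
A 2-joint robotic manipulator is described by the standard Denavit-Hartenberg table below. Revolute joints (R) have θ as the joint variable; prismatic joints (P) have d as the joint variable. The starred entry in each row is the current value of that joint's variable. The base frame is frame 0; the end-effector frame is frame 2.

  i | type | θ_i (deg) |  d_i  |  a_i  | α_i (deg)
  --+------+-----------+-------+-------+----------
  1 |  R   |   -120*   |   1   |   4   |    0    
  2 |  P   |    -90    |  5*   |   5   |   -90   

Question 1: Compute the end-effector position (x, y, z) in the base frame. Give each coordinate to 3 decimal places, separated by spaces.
-6.330 -0.964 6.000

after link 1: o_1 = (-2.0000, -3.4641, 1.0000)
after link 2: o_2 = (-6.3301, -0.9641, 6.0000)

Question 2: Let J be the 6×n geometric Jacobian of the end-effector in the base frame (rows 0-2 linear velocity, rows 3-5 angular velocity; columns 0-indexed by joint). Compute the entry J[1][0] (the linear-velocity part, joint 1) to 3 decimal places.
axis z_0 = ẑ; lever o_n−o_0 = (-6.3301,-0.9641,6.0000)
cross product → J_v[:, 0] = (0.9641,-6.3301,0.0000)
J_ω[:, 0] = z_0
entry J[1][0] = -6.3301

-6.330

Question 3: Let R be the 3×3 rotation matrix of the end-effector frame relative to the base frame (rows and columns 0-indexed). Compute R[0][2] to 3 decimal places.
End-effector z-axis (col 2 of R) = (-0.5000,-0.8660,0.0000)
R[0][2] = -0.5000

-0.500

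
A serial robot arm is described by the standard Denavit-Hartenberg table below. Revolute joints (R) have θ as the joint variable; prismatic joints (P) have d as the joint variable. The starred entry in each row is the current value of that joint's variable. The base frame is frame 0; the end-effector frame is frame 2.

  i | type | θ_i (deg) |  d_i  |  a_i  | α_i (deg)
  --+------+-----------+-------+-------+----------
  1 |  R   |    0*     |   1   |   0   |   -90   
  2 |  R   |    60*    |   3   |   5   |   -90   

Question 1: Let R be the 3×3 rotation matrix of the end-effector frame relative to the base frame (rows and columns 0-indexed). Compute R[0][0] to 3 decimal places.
0.500

End-effector x-axis (col 0 of R) = (0.5000,0.0000,-0.8660)
R[0][0] = 0.5000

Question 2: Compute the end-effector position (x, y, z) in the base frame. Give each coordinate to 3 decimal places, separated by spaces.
after link 1: o_1 = (0.0000, 0.0000, 1.0000)
after link 2: o_2 = (2.5000, 3.0000, -3.3301)

2.500 3.000 -3.330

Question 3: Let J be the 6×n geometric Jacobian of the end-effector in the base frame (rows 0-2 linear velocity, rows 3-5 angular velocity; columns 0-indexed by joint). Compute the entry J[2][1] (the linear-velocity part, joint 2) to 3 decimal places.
axis z_1 = (0.0000,1.0000,0.0000); lever o_n−o_1 = (2.5000,3.0000,-4.3301)
cross product → J_v[:, 1] = (-4.3301,0.0000,-2.5000)
J_ω[:, 1] = z_1
entry J[2][1] = -2.5000

-2.500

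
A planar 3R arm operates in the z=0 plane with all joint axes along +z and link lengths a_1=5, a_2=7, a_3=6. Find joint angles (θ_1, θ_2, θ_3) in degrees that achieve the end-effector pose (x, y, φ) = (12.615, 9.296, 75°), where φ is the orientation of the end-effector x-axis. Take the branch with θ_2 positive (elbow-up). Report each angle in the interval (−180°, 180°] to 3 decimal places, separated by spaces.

0.003 29.998 44.998

wrist centre = target − a_3·(cos φ, sin φ) = (11.0621, 3.5004)
cos θ_2 = (134.6229−5²−7²)/(2·5·7) = 0.8660; θ_2 = 29.9982° (elbow-up)
β = atan2(3.5004,11.0621) = 17.5593°; ψ = atan2(3.4998,11.0623) = 17.5560°
θ_1 = β − ψ = 0.0033°
θ_3 = φ − θ_1 − θ_2 = 44.9985° (wrapped to (-180°,180°])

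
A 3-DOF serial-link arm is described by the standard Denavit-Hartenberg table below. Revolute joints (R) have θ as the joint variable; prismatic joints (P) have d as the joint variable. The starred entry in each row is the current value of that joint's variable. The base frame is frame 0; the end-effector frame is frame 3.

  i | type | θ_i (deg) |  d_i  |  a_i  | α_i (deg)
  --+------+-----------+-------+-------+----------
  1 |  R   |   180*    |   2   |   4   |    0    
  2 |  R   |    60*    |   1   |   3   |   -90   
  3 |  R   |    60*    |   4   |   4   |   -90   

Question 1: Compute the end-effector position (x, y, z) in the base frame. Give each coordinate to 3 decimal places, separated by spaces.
after link 1: o_1 = (-4.0000, 0.0000, 2.0000)
after link 2: o_2 = (-5.5000, -2.5981, 3.0000)
after link 3: o_3 = (-3.0359, -6.3301, -0.4641)

-3.036 -6.330 -0.464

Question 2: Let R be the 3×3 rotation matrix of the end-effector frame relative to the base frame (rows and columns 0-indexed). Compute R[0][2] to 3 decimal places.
0.433

End-effector z-axis (col 2 of R) = (0.4330,0.7500,-0.5000)
R[0][2] = 0.4330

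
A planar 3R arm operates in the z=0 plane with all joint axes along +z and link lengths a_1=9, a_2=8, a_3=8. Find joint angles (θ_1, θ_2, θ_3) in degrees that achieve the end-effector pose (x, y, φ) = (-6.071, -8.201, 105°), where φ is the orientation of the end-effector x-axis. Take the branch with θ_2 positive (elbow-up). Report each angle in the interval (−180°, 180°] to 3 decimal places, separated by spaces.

wrist centre = target − a_3·(cos φ, sin φ) = (-4.0004, -15.9284)
cos θ_2 = (269.7177−9²−8²)/(2·9·8) = 0.8661; θ_2 = 29.9920° (elbow-up)
β = atan2(-15.9284,-4.0004) = -104.0983°; ψ = atan2(3.9990,15.9288) = 14.0932°
θ_1 = β − ψ = -118.1916°
θ_3 = φ − θ_1 − θ_2 = -166.8004° (wrapped to (-180°,180°])

-118.192 29.992 -166.800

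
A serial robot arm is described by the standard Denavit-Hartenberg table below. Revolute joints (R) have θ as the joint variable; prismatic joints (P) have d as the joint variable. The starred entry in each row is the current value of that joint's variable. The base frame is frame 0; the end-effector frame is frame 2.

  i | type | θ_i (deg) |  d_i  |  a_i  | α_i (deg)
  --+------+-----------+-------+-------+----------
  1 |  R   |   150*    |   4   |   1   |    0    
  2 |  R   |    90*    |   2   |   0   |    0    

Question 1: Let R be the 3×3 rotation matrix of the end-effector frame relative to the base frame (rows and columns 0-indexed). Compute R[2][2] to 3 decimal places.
End-effector z-axis (col 2 of R) = (0.0000,0.0000,1.0000)
R[2][2] = 1.0000

1.000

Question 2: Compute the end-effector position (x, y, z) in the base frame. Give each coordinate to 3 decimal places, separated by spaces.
-0.866 0.500 6.000

after link 1: o_1 = (-0.8660, 0.5000, 4.0000)
after link 2: o_2 = (-0.8660, 0.5000, 6.0000)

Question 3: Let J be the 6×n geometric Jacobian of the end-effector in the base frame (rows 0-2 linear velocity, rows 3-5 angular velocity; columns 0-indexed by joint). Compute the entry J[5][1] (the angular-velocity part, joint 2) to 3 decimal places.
axis z_1 = (0.0000,0.0000,1.0000); lever o_n−o_1 = (0.0000,0.0000,2.0000)
cross product → J_v[:, 1] = (0.0000,0.0000,0.0000)
J_ω[:, 1] = z_1
entry J[5][1] = 1.0000

1.000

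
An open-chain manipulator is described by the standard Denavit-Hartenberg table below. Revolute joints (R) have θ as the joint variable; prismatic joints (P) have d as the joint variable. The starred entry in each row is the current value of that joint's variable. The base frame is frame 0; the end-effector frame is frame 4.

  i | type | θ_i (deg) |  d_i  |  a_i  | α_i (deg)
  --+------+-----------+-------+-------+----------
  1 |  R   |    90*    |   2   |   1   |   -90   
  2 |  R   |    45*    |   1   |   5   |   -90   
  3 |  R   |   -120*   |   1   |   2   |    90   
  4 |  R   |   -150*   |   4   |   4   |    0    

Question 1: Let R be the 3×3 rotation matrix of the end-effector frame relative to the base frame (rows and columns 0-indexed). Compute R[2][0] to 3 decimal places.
0.047

End-effector x-axis (col 0 of R) = (0.7500,0.6597,0.0474)
R[2][0] = 0.0474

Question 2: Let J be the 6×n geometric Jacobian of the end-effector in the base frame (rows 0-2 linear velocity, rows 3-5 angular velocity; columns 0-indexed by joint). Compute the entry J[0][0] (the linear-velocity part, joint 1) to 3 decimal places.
-3.311

axis z_0 = ẑ; lever o_n−o_0 = (2.2679,3.3108,1.1034)
cross product → J_v[:, 0] = (-3.3108,2.2679,0.0000)
J_ω[:, 0] = z_0
entry J[0][0] = -3.3108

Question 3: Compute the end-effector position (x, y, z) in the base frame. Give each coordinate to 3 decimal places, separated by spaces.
2.268 3.311 1.103

after link 1: o_1 = (0.0000, 1.0000, 2.0000)
after link 2: o_2 = (-1.0000, 4.5355, -1.5355)
after link 3: o_3 = (-2.7321, 3.1213, -1.5355)
after link 4: o_4 = (2.2679, 3.3108, 1.1034)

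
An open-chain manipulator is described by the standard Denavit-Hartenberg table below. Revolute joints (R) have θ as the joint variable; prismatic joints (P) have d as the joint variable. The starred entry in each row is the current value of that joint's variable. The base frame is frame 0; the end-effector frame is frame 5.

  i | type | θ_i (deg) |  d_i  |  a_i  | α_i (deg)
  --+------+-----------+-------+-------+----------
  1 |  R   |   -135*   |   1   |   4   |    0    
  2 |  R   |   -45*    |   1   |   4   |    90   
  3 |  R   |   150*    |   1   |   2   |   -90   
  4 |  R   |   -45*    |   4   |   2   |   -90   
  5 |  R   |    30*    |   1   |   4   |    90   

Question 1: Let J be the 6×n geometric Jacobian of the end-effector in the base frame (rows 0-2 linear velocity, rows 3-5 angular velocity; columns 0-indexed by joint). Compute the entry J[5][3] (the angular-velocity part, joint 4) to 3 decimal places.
-0.866

axis z_3 = (0.5000,0.0000,-0.8660); lever o_n−o_3 = (4.9584,3.1566,0.5534)
cross product → J_v[:, 3] = (2.7337,-4.5708,1.5783)
J_ω[:, 3] = z_3
entry J[5][3] = -0.8660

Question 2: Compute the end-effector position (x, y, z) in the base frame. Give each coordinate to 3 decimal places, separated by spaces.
-0.138 1.328 3.553

after link 1: o_1 = (-2.8284, -2.8284, 1.0000)
after link 2: o_2 = (-6.8284, -2.8284, 2.0000)
after link 3: o_3 = (-5.0964, -1.8284, 3.0000)
after link 4: o_4 = (-1.8716, -0.4142, 0.2430)
after link 5: o_5 = (-0.1379, 1.3282, 3.5534)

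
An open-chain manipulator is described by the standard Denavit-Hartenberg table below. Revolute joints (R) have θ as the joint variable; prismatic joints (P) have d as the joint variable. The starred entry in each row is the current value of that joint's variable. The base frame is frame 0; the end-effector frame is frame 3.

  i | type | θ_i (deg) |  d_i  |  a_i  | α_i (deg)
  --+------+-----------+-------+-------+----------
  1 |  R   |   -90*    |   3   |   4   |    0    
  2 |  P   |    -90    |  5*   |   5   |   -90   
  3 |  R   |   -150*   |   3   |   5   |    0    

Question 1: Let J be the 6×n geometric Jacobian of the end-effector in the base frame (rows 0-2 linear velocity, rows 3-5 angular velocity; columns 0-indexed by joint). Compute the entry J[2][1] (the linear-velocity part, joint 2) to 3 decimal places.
prismatic axis z_1 = (0.0000,0.0000,1.0000)
J_v[:, 1] = z_1; J_ω[:, 1] = (0,0,0)
entry J[2][1] = 1.0000

1.000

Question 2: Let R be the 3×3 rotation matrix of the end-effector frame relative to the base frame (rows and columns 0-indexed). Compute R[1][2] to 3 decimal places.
-1.000

End-effector z-axis (col 2 of R) = (0.0000,-1.0000,0.0000)
R[1][2] = -1.0000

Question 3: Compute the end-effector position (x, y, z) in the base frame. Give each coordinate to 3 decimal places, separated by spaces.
after link 1: o_1 = (0.0000, -4.0000, 3.0000)
after link 2: o_2 = (-5.0000, -4.0000, 8.0000)
after link 3: o_3 = (-0.6699, -7.0000, 10.5000)

-0.670 -7.000 10.500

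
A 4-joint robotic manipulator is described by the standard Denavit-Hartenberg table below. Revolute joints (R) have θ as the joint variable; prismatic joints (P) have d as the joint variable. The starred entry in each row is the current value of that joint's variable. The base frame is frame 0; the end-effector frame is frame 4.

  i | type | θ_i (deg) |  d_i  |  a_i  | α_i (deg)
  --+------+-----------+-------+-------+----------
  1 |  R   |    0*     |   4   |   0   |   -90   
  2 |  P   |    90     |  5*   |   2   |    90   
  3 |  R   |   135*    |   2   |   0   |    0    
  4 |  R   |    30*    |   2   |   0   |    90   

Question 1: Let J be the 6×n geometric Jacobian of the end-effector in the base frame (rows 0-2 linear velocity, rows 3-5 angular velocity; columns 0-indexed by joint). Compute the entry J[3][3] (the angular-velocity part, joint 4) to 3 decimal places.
1.000

axis z_3 = (1.0000,0.0000,0.0000); lever o_n−o_3 = (2.0000,0.0000,0.0000)
cross product → J_v[:, 3] = (0.0000,0.0000,-0.0000)
J_ω[:, 3] = z_3
entry J[3][3] = 1.0000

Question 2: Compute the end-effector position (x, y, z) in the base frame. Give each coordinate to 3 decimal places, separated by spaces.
4.000 5.000 2.000

after link 1: o_1 = (0.0000, 0.0000, 4.0000)
after link 2: o_2 = (0.0000, 5.0000, 2.0000)
after link 3: o_3 = (2.0000, 5.0000, 2.0000)
after link 4: o_4 = (4.0000, 5.0000, 2.0000)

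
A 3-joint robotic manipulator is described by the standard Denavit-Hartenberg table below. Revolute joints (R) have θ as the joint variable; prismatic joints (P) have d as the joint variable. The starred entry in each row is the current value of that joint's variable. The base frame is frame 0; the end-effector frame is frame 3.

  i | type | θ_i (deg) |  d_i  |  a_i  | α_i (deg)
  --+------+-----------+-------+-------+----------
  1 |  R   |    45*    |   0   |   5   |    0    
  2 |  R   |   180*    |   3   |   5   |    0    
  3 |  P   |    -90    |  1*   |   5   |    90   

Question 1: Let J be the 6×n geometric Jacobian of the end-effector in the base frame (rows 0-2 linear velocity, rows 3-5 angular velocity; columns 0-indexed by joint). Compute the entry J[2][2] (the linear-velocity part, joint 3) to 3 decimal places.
1.000

prismatic axis z_2 = (0.0000,0.0000,1.0000)
J_v[:, 2] = z_2; J_ω[:, 2] = (0,0,0)
entry J[2][2] = 1.0000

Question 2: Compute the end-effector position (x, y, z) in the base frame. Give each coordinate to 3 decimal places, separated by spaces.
-3.536 3.536 4.000

after link 1: o_1 = (3.5355, 3.5355, 0.0000)
after link 2: o_2 = (-0.0000, 0.0000, 3.0000)
after link 3: o_3 = (-3.5355, 3.5355, 4.0000)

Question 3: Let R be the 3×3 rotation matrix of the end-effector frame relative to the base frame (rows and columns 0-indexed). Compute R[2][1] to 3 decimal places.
1.000

End-effector y-axis (col 1 of R) = (-0.0000,-0.0000,1.0000)
R[2][1] = 1.0000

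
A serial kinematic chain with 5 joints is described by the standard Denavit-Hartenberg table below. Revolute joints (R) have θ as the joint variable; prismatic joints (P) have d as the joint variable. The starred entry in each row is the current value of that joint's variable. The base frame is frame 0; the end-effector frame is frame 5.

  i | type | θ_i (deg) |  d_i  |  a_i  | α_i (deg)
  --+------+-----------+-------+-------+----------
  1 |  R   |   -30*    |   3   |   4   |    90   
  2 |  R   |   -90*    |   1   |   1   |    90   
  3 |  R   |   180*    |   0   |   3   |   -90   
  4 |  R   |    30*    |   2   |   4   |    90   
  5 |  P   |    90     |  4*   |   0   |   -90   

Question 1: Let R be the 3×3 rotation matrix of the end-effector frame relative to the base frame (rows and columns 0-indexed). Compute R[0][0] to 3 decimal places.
0.500

End-effector x-axis (col 0 of R) = (0.5000,0.8660,0.0000)
R[0][0] = 0.5000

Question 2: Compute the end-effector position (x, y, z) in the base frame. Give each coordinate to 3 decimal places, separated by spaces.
2.696 -0.402 10.464

after link 1: o_1 = (3.4641, -2.0000, 3.0000)
after link 2: o_2 = (2.9641, -2.8660, 2.0000)
after link 3: o_3 = (2.9641, -2.8660, 5.0000)
after link 4: o_4 = (5.6962, -2.1340, 8.4641)
after link 5: o_5 = (2.6962, -0.4019, 10.4641)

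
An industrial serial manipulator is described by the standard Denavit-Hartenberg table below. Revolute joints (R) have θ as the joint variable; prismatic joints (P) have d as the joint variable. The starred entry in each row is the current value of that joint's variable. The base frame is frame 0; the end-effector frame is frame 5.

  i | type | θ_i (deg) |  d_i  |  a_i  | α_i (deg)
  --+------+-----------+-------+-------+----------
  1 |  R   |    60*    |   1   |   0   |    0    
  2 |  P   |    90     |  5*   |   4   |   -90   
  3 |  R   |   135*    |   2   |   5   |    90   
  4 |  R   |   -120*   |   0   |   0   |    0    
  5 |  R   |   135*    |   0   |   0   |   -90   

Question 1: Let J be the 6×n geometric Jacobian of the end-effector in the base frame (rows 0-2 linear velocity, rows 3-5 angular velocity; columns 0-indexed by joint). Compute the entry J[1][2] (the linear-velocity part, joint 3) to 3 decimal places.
-1.768

axis z_2 = (-0.5000,-0.8660,0.0000); lever o_n−o_2 = (2.0619,-3.4998,-3.5355)
cross product → J_v[:, 2] = (3.0619,-1.7678,3.5355)
J_ω[:, 2] = z_2
entry J[1][2] = -1.7678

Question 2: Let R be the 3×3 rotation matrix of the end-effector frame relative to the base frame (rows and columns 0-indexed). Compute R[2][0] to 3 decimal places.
-0.683

End-effector x-axis (col 0 of R) = (0.4621,-0.5657,-0.6830)
R[2][0] = -0.6830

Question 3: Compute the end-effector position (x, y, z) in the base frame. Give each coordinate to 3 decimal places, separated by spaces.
-1.402 -1.500 2.464

after link 1: o_1 = (0.0000, 0.0000, 1.0000)
after link 2: o_2 = (-3.4641, 2.0000, 6.0000)
after link 3: o_3 = (-1.4022, -1.4998, 2.4645)
after link 4: o_4 = (-1.4022, -1.4998, 2.4645)
after link 5: o_5 = (-1.4022, -1.4998, 2.4645)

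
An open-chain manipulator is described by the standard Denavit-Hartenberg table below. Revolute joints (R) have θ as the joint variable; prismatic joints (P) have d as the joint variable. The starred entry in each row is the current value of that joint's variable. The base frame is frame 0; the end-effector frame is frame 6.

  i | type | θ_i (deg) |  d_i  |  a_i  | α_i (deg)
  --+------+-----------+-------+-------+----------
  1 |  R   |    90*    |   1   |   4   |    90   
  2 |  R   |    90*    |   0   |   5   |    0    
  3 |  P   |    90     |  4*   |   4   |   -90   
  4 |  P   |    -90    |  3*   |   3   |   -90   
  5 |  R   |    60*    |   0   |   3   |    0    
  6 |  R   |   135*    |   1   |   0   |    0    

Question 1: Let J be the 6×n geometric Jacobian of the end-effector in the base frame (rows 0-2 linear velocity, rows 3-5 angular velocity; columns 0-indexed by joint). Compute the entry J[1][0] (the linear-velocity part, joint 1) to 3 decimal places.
axis z_0 = ẑ; lever o_n−o_0 = (8.5000,-1.0000,5.5981)
cross product → J_v[:, 0] = (1.0000,8.5000,-0.0000)
J_ω[:, 0] = z_0
entry J[1][0] = 8.5000

8.500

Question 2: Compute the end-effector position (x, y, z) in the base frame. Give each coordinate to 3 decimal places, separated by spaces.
after link 1: o_1 = (0.0000, 4.0000, 1.0000)
after link 2: o_2 = (-0.0000, 4.0000, 6.0000)
after link 3: o_3 = (4.0000, -0.0000, 6.0000)
after link 4: o_4 = (7.0000, -0.0000, 3.0000)
after link 5: o_5 = (8.5000, -0.0000, 5.5981)
after link 6: o_6 = (8.5000, -1.0000, 5.5981)

8.500 -1.000 5.598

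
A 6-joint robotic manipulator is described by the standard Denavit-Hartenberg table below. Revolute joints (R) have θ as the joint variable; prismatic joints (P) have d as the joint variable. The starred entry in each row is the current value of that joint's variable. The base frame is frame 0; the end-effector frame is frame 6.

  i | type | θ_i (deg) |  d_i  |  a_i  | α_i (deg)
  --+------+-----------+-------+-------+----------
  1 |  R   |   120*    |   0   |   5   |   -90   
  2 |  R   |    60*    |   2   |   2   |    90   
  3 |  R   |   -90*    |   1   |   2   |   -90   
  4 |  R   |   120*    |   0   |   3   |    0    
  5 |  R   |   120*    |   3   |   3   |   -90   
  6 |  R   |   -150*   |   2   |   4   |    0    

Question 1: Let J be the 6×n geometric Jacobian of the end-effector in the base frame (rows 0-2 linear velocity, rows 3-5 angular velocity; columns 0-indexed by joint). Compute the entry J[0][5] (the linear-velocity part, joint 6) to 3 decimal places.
axis z_5 = (0.5335,0.8080,0.2500); lever o_n−o_5 = (3.3660,1.0981,-2.7321)
cross product → J_v[:, 5] = (-2.4821,2.2990,-2.1340)
J_ω[:, 5] = z_5
entry J[0][5] = -2.4821

-2.482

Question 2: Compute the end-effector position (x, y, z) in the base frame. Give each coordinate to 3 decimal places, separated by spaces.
-3.415 6.843 -6.562

after link 1: o_1 = (-2.5000, 4.3301, 0.0000)
after link 2: o_2 = (-4.7321, 4.1962, -1.7321)
after link 3: o_3 = (-3.4330, 5.9462, -1.2321)
after link 4: o_4 = (-3.6071, 3.2476, -2.5311)
after link 5: o_5 = (-6.7811, 5.7452, -3.8301)
after link 6: o_6 = (-3.4151, 6.8433, -6.5622)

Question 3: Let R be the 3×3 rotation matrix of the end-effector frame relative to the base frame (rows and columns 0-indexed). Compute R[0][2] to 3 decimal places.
0.533

End-effector z-axis (col 2 of R) = (0.5335,0.8080,0.2500)
R[0][2] = 0.5335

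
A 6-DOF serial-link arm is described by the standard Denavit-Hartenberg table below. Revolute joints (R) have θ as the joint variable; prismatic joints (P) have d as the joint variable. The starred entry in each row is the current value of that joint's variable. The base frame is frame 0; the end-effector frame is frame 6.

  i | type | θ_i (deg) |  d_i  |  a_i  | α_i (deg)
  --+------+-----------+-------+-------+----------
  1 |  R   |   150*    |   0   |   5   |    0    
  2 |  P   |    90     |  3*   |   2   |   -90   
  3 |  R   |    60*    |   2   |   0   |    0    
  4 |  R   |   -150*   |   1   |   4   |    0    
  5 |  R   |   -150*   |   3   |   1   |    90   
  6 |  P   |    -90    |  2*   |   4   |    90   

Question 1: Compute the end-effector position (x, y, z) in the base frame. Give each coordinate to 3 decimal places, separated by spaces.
after link 1: o_1 = (-4.3301, 2.5000, 0.0000)
after link 2: o_2 = (-5.3301, 0.7679, 3.0000)
after link 3: o_3 = (-3.5981, -0.2321, 3.0000)
after link 4: o_4 = (-2.7321, -0.7321, 7.0000)
after link 5: o_5 = (0.1160, -1.7990, 6.1340)
after link 6: o_6 = (-4.2141, -1.2990, 5.1340)

-4.214 -1.299 5.134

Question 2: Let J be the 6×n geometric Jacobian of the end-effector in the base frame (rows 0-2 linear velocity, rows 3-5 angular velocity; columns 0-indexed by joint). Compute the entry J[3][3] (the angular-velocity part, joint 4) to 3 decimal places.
0.866

axis z_3 = (0.8660,-0.5000,0.0000); lever o_n−o_3 = (-0.6160,-1.0670,2.1340)
cross product → J_v[:, 3] = (-1.0670,-1.8481,-1.2321)
J_ω[:, 3] = z_3
entry J[3][3] = 0.8660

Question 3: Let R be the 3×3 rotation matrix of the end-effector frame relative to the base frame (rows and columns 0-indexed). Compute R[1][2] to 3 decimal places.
End-effector z-axis (col 2 of R) = (-0.2500,-0.4330,0.8660)
R[1][2] = -0.4330

-0.433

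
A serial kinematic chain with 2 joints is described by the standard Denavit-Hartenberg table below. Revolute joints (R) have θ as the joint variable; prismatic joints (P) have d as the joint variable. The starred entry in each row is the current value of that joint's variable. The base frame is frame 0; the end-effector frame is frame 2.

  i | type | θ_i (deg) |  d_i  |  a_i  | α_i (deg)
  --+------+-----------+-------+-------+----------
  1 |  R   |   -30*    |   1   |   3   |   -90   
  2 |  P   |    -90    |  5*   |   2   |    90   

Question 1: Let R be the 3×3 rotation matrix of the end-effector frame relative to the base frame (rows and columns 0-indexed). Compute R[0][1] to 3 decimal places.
End-effector y-axis (col 1 of R) = (0.5000,0.8660,0.0000)
R[0][1] = 0.5000

0.500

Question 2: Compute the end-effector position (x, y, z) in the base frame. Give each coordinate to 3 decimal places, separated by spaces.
5.098 2.830 3.000

after link 1: o_1 = (2.5981, -1.5000, 1.0000)
after link 2: o_2 = (5.0981, 2.8301, 3.0000)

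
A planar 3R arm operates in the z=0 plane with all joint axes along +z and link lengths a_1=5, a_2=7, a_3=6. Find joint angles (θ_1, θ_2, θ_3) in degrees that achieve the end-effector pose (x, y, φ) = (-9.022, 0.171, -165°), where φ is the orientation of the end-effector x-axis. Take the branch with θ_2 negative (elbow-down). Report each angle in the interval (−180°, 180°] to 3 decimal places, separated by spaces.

-101.242 -149.994 86.236

wrist centre = target − a_3·(cos φ, sin φ) = (-3.2264, 1.7239)
cos θ_2 = (13.3818−5²−7²)/(2·5·7) = -0.8660; θ_2 = -149.9941° (elbow-down)
β = atan2(1.7239,-3.2264) = 151.8841°; ψ = atan2(-3.5006,-1.0618) = -106.8737°
θ_1 = β − ψ = 258.7578°
θ_3 = φ − θ_1 − θ_2 = 86.2363° (wrapped to (-180°,180°])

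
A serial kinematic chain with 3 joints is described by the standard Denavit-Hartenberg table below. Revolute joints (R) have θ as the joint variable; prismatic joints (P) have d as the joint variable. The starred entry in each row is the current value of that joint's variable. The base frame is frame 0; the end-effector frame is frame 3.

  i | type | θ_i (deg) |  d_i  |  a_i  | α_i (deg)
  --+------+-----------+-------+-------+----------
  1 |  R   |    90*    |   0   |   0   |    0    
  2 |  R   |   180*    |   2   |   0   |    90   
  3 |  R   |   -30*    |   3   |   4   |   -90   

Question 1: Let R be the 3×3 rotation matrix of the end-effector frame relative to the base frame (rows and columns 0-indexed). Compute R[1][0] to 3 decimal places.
-0.866

End-effector x-axis (col 0 of R) = (-0.0000,-0.8660,-0.5000)
R[1][0] = -0.8660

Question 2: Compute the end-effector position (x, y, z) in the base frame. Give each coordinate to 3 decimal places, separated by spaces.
after link 1: o_1 = (0.0000, 0.0000, 0.0000)
after link 2: o_2 = (0.0000, 0.0000, 2.0000)
after link 3: o_3 = (-3.0000, -3.4641, 0.0000)

-3.000 -3.464 0.000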